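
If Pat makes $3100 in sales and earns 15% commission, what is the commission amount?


Convert rate to decimal:
15% = 0.15
Multiply by sales:
$3100 x 0.15 = $465

$465


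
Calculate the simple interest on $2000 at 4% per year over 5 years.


Use the formula I = P x R x T / 100
P x R x T = 2000 x 4 x 5 = 40000
I = 40000 / 100 = $400

$400


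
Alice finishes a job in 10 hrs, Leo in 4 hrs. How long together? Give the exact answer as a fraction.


Alice's rate: 1/10 of the job per hour
Leo's rate: 1/4 of the job per hour
Combined rate: 1/10 + 1/4 = 7/20 per hour
Time = 1 / (7/20) = 20/7 hours (≈ 2.86 hours)

20/7 hours


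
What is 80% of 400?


Convert percentage to decimal:
80% = 0.8
Multiply:
400 x 0.8 = 320

320


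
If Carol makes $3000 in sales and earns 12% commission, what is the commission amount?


Convert rate to decimal:
12% = 0.12
Multiply by sales:
$3000 x 0.12 = $360

$360


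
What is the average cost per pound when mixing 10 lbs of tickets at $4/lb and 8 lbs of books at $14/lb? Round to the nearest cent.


Cost of tickets:
10 x $4 = $40
Cost of books:
8 x $14 = $112
Total cost: $40 + $112 = $152
Total weight: 18 lbs
Average: $152 / 18 = $8.4444... ≈ $8.44/lb

$8.44/lb


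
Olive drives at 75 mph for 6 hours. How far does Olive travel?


Use the formula: distance = speed x time
Speed = 75 mph, Time = 6 hours
75 x 6 = 450 miles

450 miles


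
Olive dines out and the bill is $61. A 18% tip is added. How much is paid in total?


Calculate the tip:
18% of $61 = $10.98
Add tip to meal cost:
$61 + $10.98 = $71.98

$71.98


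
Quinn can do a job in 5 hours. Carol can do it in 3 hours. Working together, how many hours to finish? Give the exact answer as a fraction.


Quinn's rate: 1/5 of the job per hour
Carol's rate: 1/3 of the job per hour
Combined rate: 1/5 + 1/3 = 8/15 per hour
Time = 1 / (8/15) = 15/8 hours (≈ 1.88 hours)

15/8 hours


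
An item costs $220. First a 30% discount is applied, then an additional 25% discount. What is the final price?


First discount:
30% of $220 = $66
Price after first discount:
$220 - $66 = $154
Second discount:
25% of $154 = $38.50
Final price:
$154 - $38.50 = $115.50

$115.50


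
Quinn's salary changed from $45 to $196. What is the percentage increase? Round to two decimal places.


Find the absolute change:
|196 - 45| = 151
Divide by original and multiply by 100:
151 / 45 x 100 = 335.5555...% ≈ 335.56%

335.56%


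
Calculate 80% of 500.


Convert percentage to decimal:
80% = 0.8
Multiply:
500 x 0.8 = 400

400


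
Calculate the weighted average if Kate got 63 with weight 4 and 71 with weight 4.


Weighted sum:
4 x 63 + 4 x 71 = 536
Total weight:
4 + 4 = 8
Weighted average:
536 / 8 = 67

67


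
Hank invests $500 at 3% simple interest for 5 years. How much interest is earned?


Use the formula I = P x R x T / 100
P x R x T = 500 x 3 x 5 = 7500
I = 7500 / 100 = $75

$75


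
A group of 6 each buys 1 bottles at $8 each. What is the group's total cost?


Cost per person:
1 x $8 = $8
Group total:
6 x $8 = $48

$48


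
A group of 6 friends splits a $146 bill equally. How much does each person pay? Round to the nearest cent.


Total bill: $146
Number of people: 6
Each pays: $146 / 6 = $24.3333... ≈ $24.33

$24.33


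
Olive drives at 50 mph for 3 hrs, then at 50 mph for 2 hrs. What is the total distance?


Leg 1 distance:
50 x 3 = 150 miles
Leg 2 distance:
50 x 2 = 100 miles
Total distance:
150 + 100 = 250 miles

250 miles


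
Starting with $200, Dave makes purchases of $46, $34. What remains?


Add up expenses:
$46 + $34 = $80
Subtract from budget:
$200 - $80 = $120

$120


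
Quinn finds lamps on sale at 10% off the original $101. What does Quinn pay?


Calculate the discount amount:
10% of $101 = $10.10
Subtract from original:
$101 - $10.10 = $90.90

$90.90


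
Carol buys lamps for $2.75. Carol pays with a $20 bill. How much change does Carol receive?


Start with the amount paid:
$20
Subtract the price:
$20 - $2.75 = $17.25

$17.25


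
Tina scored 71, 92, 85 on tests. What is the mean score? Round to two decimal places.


Add the scores:
71 + 92 + 85 = 248
Divide by the number of tests:
248 / 3 = 82.6666... ≈ 82.67

82.67


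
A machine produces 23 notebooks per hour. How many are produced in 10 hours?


Production rate: 23 notebooks per hour
Time: 10 hours
Total: 23 x 10 = 230 notebooks

230 notebooks


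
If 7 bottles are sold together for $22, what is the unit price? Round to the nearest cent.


Total cost: $22
Number of items: 7
Unit price: $22 / 7 = $3.1428... ≈ $3.14

$3.14


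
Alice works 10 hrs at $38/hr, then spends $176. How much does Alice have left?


Calculate earnings:
10 x $38 = $380
Subtract spending:
$380 - $176 = $204

$204


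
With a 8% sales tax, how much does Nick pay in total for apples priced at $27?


Calculate the tax:
8% of $27 = $2.16
Add tax to price:
$27 + $2.16 = $29.16

$29.16


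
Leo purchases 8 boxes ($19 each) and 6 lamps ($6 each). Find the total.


Cost of boxes:
8 x $19 = $152
Cost of lamps:
6 x $6 = $36
Add both:
$152 + $36 = $188

$188


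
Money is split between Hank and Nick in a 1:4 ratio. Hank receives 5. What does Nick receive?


Find the multiplier:
5 / 1 = 5
Apply to Nick's share:
4 x 5 = 20

20


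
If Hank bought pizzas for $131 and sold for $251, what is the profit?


Selling price = $251
Cost price = $131
Profit = selling price - cost price:
Profit = $251 - $131 = $120

$120


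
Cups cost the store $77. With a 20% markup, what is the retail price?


Calculate the markup amount:
20% of $77 = $15.40
Add to cost:
$77 + $15.40 = $92.40

$92.40


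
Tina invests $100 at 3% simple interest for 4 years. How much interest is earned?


Use the formula I = P x R x T / 100
P x R x T = 100 x 3 x 4 = 1200
I = 1200 / 100 = $12

$12


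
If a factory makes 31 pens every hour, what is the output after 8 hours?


Production rate: 31 pens per hour
Time: 8 hours
Total: 31 x 8 = 248 pens

248 pens


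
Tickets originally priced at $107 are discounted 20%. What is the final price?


Calculate the discount amount:
20% of $107 = $21.40
Subtract from original:
$107 - $21.40 = $85.60

$85.60


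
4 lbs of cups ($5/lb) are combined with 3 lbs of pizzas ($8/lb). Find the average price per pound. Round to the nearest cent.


Cost of cups:
4 x $5 = $20
Cost of pizzas:
3 x $8 = $24
Total cost: $20 + $24 = $44
Total weight: 7 lbs
Average: $44 / 7 = $6.2857... ≈ $6.29/lb

$6.29/lb


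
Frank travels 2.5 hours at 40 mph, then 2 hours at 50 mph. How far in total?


Leg 1 distance:
40 x 2.5 = 100 miles
Leg 2 distance:
50 x 2 = 100 miles
Total distance:
100 + 100 = 200 miles

200 miles


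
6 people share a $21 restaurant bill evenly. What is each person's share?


Total bill: $21
Number of people: 6
Each pays: $21 / 6 = $3.50

$3.50


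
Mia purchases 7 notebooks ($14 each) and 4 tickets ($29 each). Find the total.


Cost of notebooks:
7 x $14 = $98
Cost of tickets:
4 x $29 = $116
Add both:
$98 + $116 = $214

$214


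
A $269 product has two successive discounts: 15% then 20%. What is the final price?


First discount:
15% of $269 = $40.35
Price after first discount:
$269 - $40.35 = $228.65
Second discount:
20% of $228.65 = $45.73
Final price:
$228.65 - $45.73 = $182.92

$182.92


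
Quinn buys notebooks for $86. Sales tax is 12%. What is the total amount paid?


Calculate the tax:
12% of $86 = $10.32
Add tax to price:
$86 + $10.32 = $96.32

$96.32


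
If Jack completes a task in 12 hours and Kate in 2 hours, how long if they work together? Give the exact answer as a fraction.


Jack's rate: 1/12 of the job per hour
Kate's rate: 1/2 of the job per hour
Combined rate: 1/12 + 1/2 = 7/12 per hour
Time = 1 / (7/12) = 12/7 hours (≈ 1.71 hours)

12/7 hours


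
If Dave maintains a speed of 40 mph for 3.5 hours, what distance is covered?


Use the formula: distance = speed x time
Speed = 40 mph, Time = 3.5 hours
40 x 3.5 = 140 miles

140 miles


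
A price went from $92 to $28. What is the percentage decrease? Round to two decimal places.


Find the absolute change:
|28 - 92| = 64
Divide by original and multiply by 100:
64 / 92 x 100 = 69.5652...% ≈ 69.57%

69.57%


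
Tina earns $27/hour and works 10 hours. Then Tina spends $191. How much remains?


Calculate earnings:
10 x $27 = $270
Subtract spending:
$270 - $191 = $79

$79


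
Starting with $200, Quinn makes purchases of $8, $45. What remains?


Add up expenses:
$8 + $45 = $53
Subtract from budget:
$200 - $53 = $147

$147


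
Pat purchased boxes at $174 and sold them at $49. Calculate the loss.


Selling price = $49
Cost price = $174
Loss = cost price - selling price:
Loss = $174 - $49 = $125

$125


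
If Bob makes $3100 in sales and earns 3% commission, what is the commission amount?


Convert rate to decimal:
3% = 0.03
Multiply by sales:
$3100 x 0.03 = $93

$93


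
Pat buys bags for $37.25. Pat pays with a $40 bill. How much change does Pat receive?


Start with the amount paid:
$40
Subtract the price:
$40 - $37.25 = $2.75

$2.75


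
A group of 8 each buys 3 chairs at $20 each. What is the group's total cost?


Cost per person:
3 x $20 = $60
Group total:
8 x $60 = $480

$480


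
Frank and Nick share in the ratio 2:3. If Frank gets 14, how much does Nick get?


Find the multiplier:
14 / 2 = 7
Apply to Nick's share:
3 x 7 = 21

21


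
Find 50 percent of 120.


Convert percentage to decimal:
50% = 0.5
Multiply:
120 x 0.5 = 60

60


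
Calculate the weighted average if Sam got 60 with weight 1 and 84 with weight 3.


Weighted sum:
1 x 60 + 3 x 84 = 312
Total weight:
1 + 3 = 4
Weighted average:
312 / 4 = 78

78


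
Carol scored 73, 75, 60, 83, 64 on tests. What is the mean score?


Add the scores:
73 + 75 + 60 + 83 + 64 = 355
Divide by the number of tests:
355 / 5 = 71

71


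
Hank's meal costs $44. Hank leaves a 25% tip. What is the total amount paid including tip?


Calculate the tip:
25% of $44 = $11
Add tip to meal cost:
$44 + $11 = $55

$55


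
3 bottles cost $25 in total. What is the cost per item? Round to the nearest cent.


Total cost: $25
Number of items: 3
Unit price: $25 / 3 = $8.3333... ≈ $8.33

$8.33


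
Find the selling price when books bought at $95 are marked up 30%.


Calculate the markup amount:
30% of $95 = $28.50
Add to cost:
$95 + $28.50 = $123.50

$123.50


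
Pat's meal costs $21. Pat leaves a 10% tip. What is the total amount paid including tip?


Calculate the tip:
10% of $21 = $2.10
Add tip to meal cost:
$21 + $2.10 = $23.10

$23.10


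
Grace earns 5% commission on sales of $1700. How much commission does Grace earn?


Convert rate to decimal:
5% = 0.05
Multiply by sales:
$1700 x 0.05 = $85

$85


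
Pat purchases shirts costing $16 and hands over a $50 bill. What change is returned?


Start with the amount paid:
$50
Subtract the price:
$50 - $16 = $34

$34


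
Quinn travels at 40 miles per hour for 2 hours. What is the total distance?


Use the formula: distance = speed x time
Speed = 40 mph, Time = 2 hours
40 x 2 = 80 miles

80 miles


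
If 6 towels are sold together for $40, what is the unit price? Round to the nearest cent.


Total cost: $40
Number of items: 6
Unit price: $40 / 6 = $6.6666... ≈ $6.67

$6.67


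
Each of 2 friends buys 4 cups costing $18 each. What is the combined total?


Cost per person:
4 x $18 = $72
Group total:
2 x $72 = $144

$144


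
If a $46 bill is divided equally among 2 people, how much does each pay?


Total bill: $46
Number of people: 2
Each pays: $46 / 2 = $23

$23


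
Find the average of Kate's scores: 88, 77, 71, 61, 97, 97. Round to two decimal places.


Add the scores:
88 + 77 + 71 + 61 + 97 + 97 = 491
Divide by the number of tests:
491 / 6 = 81.8333... ≈ 81.83

81.83


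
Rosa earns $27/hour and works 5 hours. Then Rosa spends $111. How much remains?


Calculate earnings:
5 x $27 = $135
Subtract spending:
$135 - $111 = $24

$24


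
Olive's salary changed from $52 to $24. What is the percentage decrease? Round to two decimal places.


Find the absolute change:
|24 - 52| = 28
Divide by original and multiply by 100:
28 / 52 x 100 = 53.8461...% ≈ 53.85%

53.85%


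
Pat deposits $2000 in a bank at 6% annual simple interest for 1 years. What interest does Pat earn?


Use the formula I = P x R x T / 100
P x R x T = 2000 x 6 x 1 = 12000
I = 12000 / 100 = $120

$120


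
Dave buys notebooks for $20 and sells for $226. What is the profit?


Selling price = $226
Cost price = $20
Profit = selling price - cost price:
Profit = $226 - $20 = $206

$206


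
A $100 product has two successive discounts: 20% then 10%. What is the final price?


First discount:
20% of $100 = $20
Price after first discount:
$100 - $20 = $80
Second discount:
10% of $80 = $8
Final price:
$80 - $8 = $72

$72


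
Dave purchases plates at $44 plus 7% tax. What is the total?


Calculate the tax:
7% of $44 = $3.08
Add tax to price:
$44 + $3.08 = $47.08

$47.08


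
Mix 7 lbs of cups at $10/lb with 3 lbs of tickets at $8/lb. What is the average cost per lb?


Cost of cups:
7 x $10 = $70
Cost of tickets:
3 x $8 = $24
Total cost: $70 + $24 = $94
Total weight: 10 lbs
Average: $94 / 10 = $9.40/lb

$9.40/lb


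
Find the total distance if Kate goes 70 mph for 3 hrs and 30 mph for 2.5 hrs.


Leg 1 distance:
70 x 3 = 210 miles
Leg 2 distance:
30 x 2.5 = 75 miles
Total distance:
210 + 75 = 285 miles

285 miles


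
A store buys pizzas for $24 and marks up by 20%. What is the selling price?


Calculate the markup amount:
20% of $24 = $4.80
Add to cost:
$24 + $4.80 = $28.80

$28.80


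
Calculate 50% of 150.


Convert percentage to decimal:
50% = 0.5
Multiply:
150 x 0.5 = 75

75


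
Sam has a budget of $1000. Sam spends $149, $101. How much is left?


Add up expenses:
$149 + $101 = $250
Subtract from budget:
$1000 - $250 = $750

$750


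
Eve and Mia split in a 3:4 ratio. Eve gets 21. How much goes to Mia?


Find the multiplier:
21 / 3 = 7
Apply to Mia's share:
4 x 7 = 28

28


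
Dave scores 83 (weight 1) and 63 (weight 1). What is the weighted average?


Weighted sum:
1 x 83 + 1 x 63 = 146
Total weight:
1 + 1 = 2
Weighted average:
146 / 2 = 73

73


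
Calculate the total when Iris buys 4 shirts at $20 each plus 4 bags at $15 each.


Cost of shirts:
4 x $20 = $80
Cost of bags:
4 x $15 = $60
Add both:
$80 + $60 = $140

$140


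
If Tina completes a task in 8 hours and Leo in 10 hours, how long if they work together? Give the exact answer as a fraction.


Tina's rate: 1/8 of the job per hour
Leo's rate: 1/10 of the job per hour
Combined rate: 1/8 + 1/10 = 9/40 per hour
Time = 1 / (9/40) = 40/9 hours (≈ 4.44 hours)

40/9 hours


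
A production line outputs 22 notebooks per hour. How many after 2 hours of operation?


Production rate: 22 notebooks per hour
Time: 2 hours
Total: 22 x 2 = 44 notebooks

44 notebooks


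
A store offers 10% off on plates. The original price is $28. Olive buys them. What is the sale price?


Calculate the discount amount:
10% of $28 = $2.80
Subtract from original:
$28 - $2.80 = $25.20

$25.20


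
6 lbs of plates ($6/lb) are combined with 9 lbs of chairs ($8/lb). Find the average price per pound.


Cost of plates:
6 x $6 = $36
Cost of chairs:
9 x $8 = $72
Total cost: $36 + $72 = $108
Total weight: 15 lbs
Average: $108 / 15 = $7.20/lb

$7.20/lb


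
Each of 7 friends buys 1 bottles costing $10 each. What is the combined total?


Cost per person:
1 x $10 = $10
Group total:
7 x $10 = $70

$70


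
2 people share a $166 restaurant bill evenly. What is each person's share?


Total bill: $166
Number of people: 2
Each pays: $166 / 2 = $83

$83


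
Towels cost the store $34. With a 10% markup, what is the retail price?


Calculate the markup amount:
10% of $34 = $3.40
Add to cost:
$34 + $3.40 = $37.40

$37.40


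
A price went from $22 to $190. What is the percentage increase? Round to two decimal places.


Find the absolute change:
|190 - 22| = 168
Divide by original and multiply by 100:
168 / 22 x 100 = 763.6363...% ≈ 763.64%

763.64%


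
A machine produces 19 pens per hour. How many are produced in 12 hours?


Production rate: 19 pens per hour
Time: 12 hours
Total: 19 x 12 = 228 pens

228 pens


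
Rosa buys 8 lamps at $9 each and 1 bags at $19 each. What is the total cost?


Cost of lamps:
8 x $9 = $72
Cost of bags:
1 x $19 = $19
Add both:
$72 + $19 = $91

$91


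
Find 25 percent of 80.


Convert percentage to decimal:
25% = 0.25
Multiply:
80 x 0.25 = 20

20


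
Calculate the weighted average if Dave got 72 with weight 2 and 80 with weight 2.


Weighted sum:
2 x 72 + 2 x 80 = 304
Total weight:
2 + 2 = 4
Weighted average:
304 / 4 = 76

76


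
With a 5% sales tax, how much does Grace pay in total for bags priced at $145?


Calculate the tax:
5% of $145 = $7.25
Add tax to price:
$145 + $7.25 = $152.25

$152.25


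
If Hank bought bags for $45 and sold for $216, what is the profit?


Selling price = $216
Cost price = $45
Profit = selling price - cost price:
Profit = $216 - $45 = $171

$171


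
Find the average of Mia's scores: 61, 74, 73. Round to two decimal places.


Add the scores:
61 + 74 + 73 = 208
Divide by the number of tests:
208 / 3 = 69.3333... ≈ 69.33

69.33


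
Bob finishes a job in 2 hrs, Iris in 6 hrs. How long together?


Bob's rate: 1/2 of the job per hour
Iris's rate: 1/6 of the job per hour
Combined rate: 1/2 + 1/6 = 2/3 per hour
Time = 1 / (2/3) = 3/2 = 1.5 hours

1.5 hours


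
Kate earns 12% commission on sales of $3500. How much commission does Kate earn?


Convert rate to decimal:
12% = 0.12
Multiply by sales:
$3500 x 0.12 = $420

$420


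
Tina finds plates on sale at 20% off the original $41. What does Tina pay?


Calculate the discount amount:
20% of $41 = $8.20
Subtract from original:
$41 - $8.20 = $32.80

$32.80


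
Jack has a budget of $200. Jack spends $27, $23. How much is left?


Add up expenses:
$27 + $23 = $50
Subtract from budget:
$200 - $50 = $150

$150


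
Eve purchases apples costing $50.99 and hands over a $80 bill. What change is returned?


Start with the amount paid:
$80
Subtract the price:
$80 - $50.99 = $29.01

$29.01


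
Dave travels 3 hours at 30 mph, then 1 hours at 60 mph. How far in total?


Leg 1 distance:
30 x 3 = 90 miles
Leg 2 distance:
60 x 1 = 60 miles
Total distance:
90 + 60 = 150 miles

150 miles


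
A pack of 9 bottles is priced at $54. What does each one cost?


Total cost: $54
Number of items: 9
Unit price: $54 / 9 = $6

$6


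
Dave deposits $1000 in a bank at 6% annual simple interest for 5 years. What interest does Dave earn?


Use the formula I = P x R x T / 100
P x R x T = 1000 x 6 x 5 = 30000
I = 30000 / 100 = $300

$300


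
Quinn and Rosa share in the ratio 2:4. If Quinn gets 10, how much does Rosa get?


Find the multiplier:
10 / 2 = 5
Apply to Rosa's share:
4 x 5 = 20

20


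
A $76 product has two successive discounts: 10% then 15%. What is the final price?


First discount:
10% of $76 = $7.60
Price after first discount:
$76 - $7.60 = $68.40
Second discount:
15% of $68.40 = $10.26
Final price:
$68.40 - $10.26 = $58.14

$58.14


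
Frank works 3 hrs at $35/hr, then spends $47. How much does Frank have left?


Calculate earnings:
3 x $35 = $105
Subtract spending:
$105 - $47 = $58

$58


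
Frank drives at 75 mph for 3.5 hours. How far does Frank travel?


Use the formula: distance = speed x time
Speed = 75 mph, Time = 3.5 hours
75 x 3.5 = 262.5 miles

262.5 miles


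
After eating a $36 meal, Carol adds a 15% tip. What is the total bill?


Calculate the tip:
15% of $36 = $5.40
Add tip to meal cost:
$36 + $5.40 = $41.40

$41.40


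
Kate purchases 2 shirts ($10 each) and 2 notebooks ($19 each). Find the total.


Cost of shirts:
2 x $10 = $20
Cost of notebooks:
2 x $19 = $38
Add both:
$20 + $38 = $58

$58


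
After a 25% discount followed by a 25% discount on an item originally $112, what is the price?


First discount:
25% of $112 = $28
Price after first discount:
$112 - $28 = $84
Second discount:
25% of $84 = $21
Final price:
$84 - $21 = $63

$63


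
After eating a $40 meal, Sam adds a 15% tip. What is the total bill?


Calculate the tip:
15% of $40 = $6
Add tip to meal cost:
$40 + $6 = $46

$46


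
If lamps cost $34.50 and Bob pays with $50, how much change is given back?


Start with the amount paid:
$50
Subtract the price:
$50 - $34.50 = $15.50

$15.50


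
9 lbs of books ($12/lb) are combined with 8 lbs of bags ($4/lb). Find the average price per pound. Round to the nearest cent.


Cost of books:
9 x $12 = $108
Cost of bags:
8 x $4 = $32
Total cost: $108 + $32 = $140
Total weight: 17 lbs
Average: $140 / 17 = $8.2352... ≈ $8.24/lb

$8.24/lb


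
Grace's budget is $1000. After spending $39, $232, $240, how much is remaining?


Add up expenses:
$39 + $232 + $240 = $511
Subtract from budget:
$1000 - $511 = $489

$489


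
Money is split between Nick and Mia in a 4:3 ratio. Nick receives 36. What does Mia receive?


Find the multiplier:
36 / 4 = 9
Apply to Mia's share:
3 x 9 = 27

27


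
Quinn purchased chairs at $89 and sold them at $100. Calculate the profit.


Selling price = $100
Cost price = $89
Profit = selling price - cost price:
Profit = $100 - $89 = $11

$11


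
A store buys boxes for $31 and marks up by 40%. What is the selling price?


Calculate the markup amount:
40% of $31 = $12.40
Add to cost:
$31 + $12.40 = $43.40

$43.40


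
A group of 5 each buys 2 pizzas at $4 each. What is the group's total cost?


Cost per person:
2 x $4 = $8
Group total:
5 x $8 = $40

$40


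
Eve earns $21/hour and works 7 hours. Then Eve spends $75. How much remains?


Calculate earnings:
7 x $21 = $147
Subtract spending:
$147 - $75 = $72

$72


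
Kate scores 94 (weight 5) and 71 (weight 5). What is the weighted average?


Weighted sum:
5 x 94 + 5 x 71 = 825
Total weight:
5 + 5 = 10
Weighted average:
825 / 10 = 82.5

82.5


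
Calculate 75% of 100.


Convert percentage to decimal:
75% = 0.75
Multiply:
100 x 0.75 = 75

75


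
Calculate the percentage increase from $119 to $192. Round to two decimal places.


Find the absolute change:
|192 - 119| = 73
Divide by original and multiply by 100:
73 / 119 x 100 = 61.3445...% ≈ 61.34%

61.34%


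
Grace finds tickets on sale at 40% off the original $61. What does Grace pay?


Calculate the discount amount:
40% of $61 = $24.40
Subtract from original:
$61 - $24.40 = $36.60

$36.60


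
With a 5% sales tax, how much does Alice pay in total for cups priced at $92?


Calculate the tax:
5% of $92 = $4.60
Add tax to price:
$92 + $4.60 = $96.60

$96.60


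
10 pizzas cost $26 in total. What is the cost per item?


Total cost: $26
Number of items: 10
Unit price: $26 / 10 = $2.60

$2.60


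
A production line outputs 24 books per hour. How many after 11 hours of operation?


Production rate: 24 books per hour
Time: 11 hours
Total: 24 x 11 = 264 books

264 books


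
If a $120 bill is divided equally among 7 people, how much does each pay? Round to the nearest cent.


Total bill: $120
Number of people: 7
Each pays: $120 / 7 = $17.1428... ≈ $17.14

$17.14


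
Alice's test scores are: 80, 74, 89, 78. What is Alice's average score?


Add the scores:
80 + 74 + 89 + 78 = 321
Divide by the number of tests:
321 / 4 = 80.25

80.25


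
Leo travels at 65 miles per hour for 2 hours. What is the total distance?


Use the formula: distance = speed x time
Speed = 65 mph, Time = 2 hours
65 x 2 = 130 miles

130 miles


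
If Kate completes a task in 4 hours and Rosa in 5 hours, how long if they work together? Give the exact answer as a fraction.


Kate's rate: 1/4 of the job per hour
Rosa's rate: 1/5 of the job per hour
Combined rate: 1/4 + 1/5 = 9/20 per hour
Time = 1 / (9/20) = 20/9 hours (≈ 2.22 hours)

20/9 hours


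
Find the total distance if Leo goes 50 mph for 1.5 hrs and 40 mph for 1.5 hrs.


Leg 1 distance:
50 x 1.5 = 75 miles
Leg 2 distance:
40 x 1.5 = 60 miles
Total distance:
75 + 60 = 135 miles

135 miles


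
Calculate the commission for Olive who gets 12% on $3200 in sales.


Convert rate to decimal:
12% = 0.12
Multiply by sales:
$3200 x 0.12 = $384

$384


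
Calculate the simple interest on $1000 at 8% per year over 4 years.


Use the formula I = P x R x T / 100
P x R x T = 1000 x 8 x 4 = 32000
I = 32000 / 100 = $320

$320


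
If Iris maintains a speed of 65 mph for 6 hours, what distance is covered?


Use the formula: distance = speed x time
Speed = 65 mph, Time = 6 hours
65 x 6 = 390 miles

390 miles


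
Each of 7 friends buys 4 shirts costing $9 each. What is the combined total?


Cost per person:
4 x $9 = $36
Group total:
7 x $36 = $252

$252


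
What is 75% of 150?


Convert percentage to decimal:
75% = 0.75
Multiply:
150 x 0.75 = 112.5

112.5


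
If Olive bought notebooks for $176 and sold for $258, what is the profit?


Selling price = $258
Cost price = $176
Profit = selling price - cost price:
Profit = $258 - $176 = $82

$82


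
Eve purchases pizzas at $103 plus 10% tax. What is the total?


Calculate the tax:
10% of $103 = $10.30
Add tax to price:
$103 + $10.30 = $113.30

$113.30


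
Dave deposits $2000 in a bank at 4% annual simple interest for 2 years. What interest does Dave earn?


Use the formula I = P x R x T / 100
P x R x T = 2000 x 4 x 2 = 16000
I = 16000 / 100 = $160

$160


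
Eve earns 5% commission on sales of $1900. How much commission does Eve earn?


Convert rate to decimal:
5% = 0.05
Multiply by sales:
$1900 x 0.05 = $95

$95


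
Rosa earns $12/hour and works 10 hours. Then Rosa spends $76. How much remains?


Calculate earnings:
10 x $12 = $120
Subtract spending:
$120 - $76 = $44

$44


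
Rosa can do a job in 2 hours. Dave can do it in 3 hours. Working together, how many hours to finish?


Rosa's rate: 1/2 of the job per hour
Dave's rate: 1/3 of the job per hour
Combined rate: 1/2 + 1/3 = 5/6 per hour
Time = 1 / (5/6) = 6/5 = 1.2 hours

1.2 hours


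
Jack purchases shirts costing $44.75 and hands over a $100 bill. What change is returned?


Start with the amount paid:
$100
Subtract the price:
$100 - $44.75 = $55.25

$55.25


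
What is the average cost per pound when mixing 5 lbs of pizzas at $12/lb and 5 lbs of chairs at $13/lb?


Cost of pizzas:
5 x $12 = $60
Cost of chairs:
5 x $13 = $65
Total cost: $60 + $65 = $125
Total weight: 10 lbs
Average: $125 / 10 = $12.50/lb

$12.50/lb


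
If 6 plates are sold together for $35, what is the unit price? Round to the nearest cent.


Total cost: $35
Number of items: 6
Unit price: $35 / 6 = $5.8333... ≈ $5.83

$5.83


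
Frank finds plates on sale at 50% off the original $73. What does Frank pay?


Calculate the discount amount:
50% of $73 = $36.50
Subtract from original:
$73 - $36.50 = $36.50

$36.50


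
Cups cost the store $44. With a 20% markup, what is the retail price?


Calculate the markup amount:
20% of $44 = $8.80
Add to cost:
$44 + $8.80 = $52.80

$52.80


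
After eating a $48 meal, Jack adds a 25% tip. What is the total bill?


Calculate the tip:
25% of $48 = $12
Add tip to meal cost:
$48 + $12 = $60

$60


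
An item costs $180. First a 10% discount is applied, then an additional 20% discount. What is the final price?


First discount:
10% of $180 = $18
Price after first discount:
$180 - $18 = $162
Second discount:
20% of $162 = $32.40
Final price:
$162 - $32.40 = $129.60

$129.60


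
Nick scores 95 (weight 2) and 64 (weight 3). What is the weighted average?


Weighted sum:
2 x 95 + 3 x 64 = 382
Total weight:
2 + 3 = 5
Weighted average:
382 / 5 = 76.4

76.4


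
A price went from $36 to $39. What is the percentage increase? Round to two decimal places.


Find the absolute change:
|39 - 36| = 3
Divide by original and multiply by 100:
3 / 36 x 100 = 8.3333...% ≈ 8.33%

8.33%


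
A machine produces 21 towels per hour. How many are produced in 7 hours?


Production rate: 21 towels per hour
Time: 7 hours
Total: 21 x 7 = 147 towels

147 towels


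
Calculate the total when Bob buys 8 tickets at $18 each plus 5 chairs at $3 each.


Cost of tickets:
8 x $18 = $144
Cost of chairs:
5 x $3 = $15
Add both:
$144 + $15 = $159

$159


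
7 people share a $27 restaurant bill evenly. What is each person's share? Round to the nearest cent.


Total bill: $27
Number of people: 7
Each pays: $27 / 7 = $3.8571... ≈ $3.86

$3.86


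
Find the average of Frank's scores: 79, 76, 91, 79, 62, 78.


Add the scores:
79 + 76 + 91 + 79 + 62 + 78 = 465
Divide by the number of tests:
465 / 6 = 77.5

77.5


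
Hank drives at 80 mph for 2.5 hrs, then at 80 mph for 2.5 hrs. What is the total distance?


Leg 1 distance:
80 x 2.5 = 200 miles
Leg 2 distance:
80 x 2.5 = 200 miles
Total distance:
200 + 200 = 400 miles

400 miles


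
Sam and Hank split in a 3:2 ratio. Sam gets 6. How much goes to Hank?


Find the multiplier:
6 / 3 = 2
Apply to Hank's share:
2 x 2 = 4

4


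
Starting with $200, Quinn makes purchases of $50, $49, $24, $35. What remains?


Add up expenses:
$50 + $49 + $24 + $35 = $158
Subtract from budget:
$200 - $158 = $42

$42


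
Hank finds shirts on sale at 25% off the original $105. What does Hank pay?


Calculate the discount amount:
25% of $105 = $26.25
Subtract from original:
$105 - $26.25 = $78.75

$78.75


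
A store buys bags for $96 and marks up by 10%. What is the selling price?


Calculate the markup amount:
10% of $96 = $9.60
Add to cost:
$96 + $9.60 = $105.60

$105.60


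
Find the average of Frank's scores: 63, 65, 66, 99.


Add the scores:
63 + 65 + 66 + 99 = 293
Divide by the number of tests:
293 / 4 = 73.25

73.25


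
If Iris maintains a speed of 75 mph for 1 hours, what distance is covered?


Use the formula: distance = speed x time
Speed = 75 mph, Time = 1 hours
75 x 1 = 75 miles

75 miles


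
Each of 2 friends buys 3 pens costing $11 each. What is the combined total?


Cost per person:
3 x $11 = $33
Group total:
2 x $33 = $66

$66


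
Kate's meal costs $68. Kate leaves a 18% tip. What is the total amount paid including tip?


Calculate the tip:
18% of $68 = $12.24
Add tip to meal cost:
$68 + $12.24 = $80.24

$80.24


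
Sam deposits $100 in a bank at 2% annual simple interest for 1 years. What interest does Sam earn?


Use the formula I = P x R x T / 100
P x R x T = 100 x 2 x 1 = 200
I = 200 / 100 = $2

$2


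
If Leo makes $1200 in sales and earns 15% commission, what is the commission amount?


Convert rate to decimal:
15% = 0.15
Multiply by sales:
$1200 x 0.15 = $180

$180


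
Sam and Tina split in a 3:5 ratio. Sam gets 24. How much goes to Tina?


Find the multiplier:
24 / 3 = 8
Apply to Tina's share:
5 x 8 = 40

40


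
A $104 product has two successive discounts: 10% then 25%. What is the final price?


First discount:
10% of $104 = $10.40
Price after first discount:
$104 - $10.40 = $93.60
Second discount:
25% of $93.60 = $23.40
Final price:
$93.60 - $23.40 = $70.20

$70.20


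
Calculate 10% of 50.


Convert percentage to decimal:
10% = 0.1
Multiply:
50 x 0.1 = 5

5


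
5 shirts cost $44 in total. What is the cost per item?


Total cost: $44
Number of items: 5
Unit price: $44 / 5 = $8.80

$8.80


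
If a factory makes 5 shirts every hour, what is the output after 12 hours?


Production rate: 5 shirts per hour
Time: 12 hours
Total: 5 x 12 = 60 shirts

60 shirts


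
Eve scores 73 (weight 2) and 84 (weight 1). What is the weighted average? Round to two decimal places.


Weighted sum:
2 x 73 + 1 x 84 = 230
Total weight:
2 + 1 = 3
Weighted average:
230 / 3 = 76.6666... ≈ 76.67

76.67


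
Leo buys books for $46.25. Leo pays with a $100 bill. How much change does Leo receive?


Start with the amount paid:
$100
Subtract the price:
$100 - $46.25 = $53.75

$53.75


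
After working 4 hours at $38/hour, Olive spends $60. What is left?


Calculate earnings:
4 x $38 = $152
Subtract spending:
$152 - $60 = $92

$92


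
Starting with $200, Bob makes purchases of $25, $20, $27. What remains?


Add up expenses:
$25 + $20 + $27 = $72
Subtract from budget:
$200 - $72 = $128

$128


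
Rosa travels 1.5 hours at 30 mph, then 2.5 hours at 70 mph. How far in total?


Leg 1 distance:
30 x 1.5 = 45 miles
Leg 2 distance:
70 x 2.5 = 175 miles
Total distance:
45 + 175 = 220 miles

220 miles


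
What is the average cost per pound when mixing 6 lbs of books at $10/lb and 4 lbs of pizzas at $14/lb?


Cost of books:
6 x $10 = $60
Cost of pizzas:
4 x $14 = $56
Total cost: $60 + $56 = $116
Total weight: 10 lbs
Average: $116 / 10 = $11.60/lb

$11.60/lb


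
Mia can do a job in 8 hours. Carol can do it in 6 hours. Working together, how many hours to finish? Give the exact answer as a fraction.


Mia's rate: 1/8 of the job per hour
Carol's rate: 1/6 of the job per hour
Combined rate: 1/8 + 1/6 = 7/24 per hour
Time = 1 / (7/24) = 24/7 hours (≈ 3.43 hours)

24/7 hours


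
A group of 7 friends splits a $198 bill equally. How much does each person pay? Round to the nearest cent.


Total bill: $198
Number of people: 7
Each pays: $198 / 7 = $28.2857... ≈ $28.29

$28.29


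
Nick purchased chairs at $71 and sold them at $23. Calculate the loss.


Selling price = $23
Cost price = $71
Loss = cost price - selling price:
Loss = $71 - $23 = $48

$48


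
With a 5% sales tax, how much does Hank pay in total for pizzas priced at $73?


Calculate the tax:
5% of $73 = $3.65
Add tax to price:
$73 + $3.65 = $76.65

$76.65


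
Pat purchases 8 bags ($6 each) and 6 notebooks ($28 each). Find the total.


Cost of bags:
8 x $6 = $48
Cost of notebooks:
6 x $28 = $168
Add both:
$48 + $168 = $216

$216


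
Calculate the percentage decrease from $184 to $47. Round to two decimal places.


Find the absolute change:
|47 - 184| = 137
Divide by original and multiply by 100:
137 / 184 x 100 = 74.4565...% ≈ 74.46%

74.46%


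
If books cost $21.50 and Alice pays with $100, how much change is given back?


Start with the amount paid:
$100
Subtract the price:
$100 - $21.50 = $78.50

$78.50


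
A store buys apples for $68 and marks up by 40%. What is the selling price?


Calculate the markup amount:
40% of $68 = $27.20
Add to cost:
$68 + $27.20 = $95.20

$95.20


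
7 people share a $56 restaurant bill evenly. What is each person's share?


Total bill: $56
Number of people: 7
Each pays: $56 / 7 = $8

$8


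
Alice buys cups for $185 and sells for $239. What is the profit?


Selling price = $239
Cost price = $185
Profit = selling price - cost price:
Profit = $239 - $185 = $54

$54


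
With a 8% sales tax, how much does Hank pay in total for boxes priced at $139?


Calculate the tax:
8% of $139 = $11.12
Add tax to price:
$139 + $11.12 = $150.12

$150.12


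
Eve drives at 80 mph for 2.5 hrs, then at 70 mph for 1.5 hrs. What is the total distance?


Leg 1 distance:
80 x 2.5 = 200 miles
Leg 2 distance:
70 x 1.5 = 105 miles
Total distance:
200 + 105 = 305 miles

305 miles


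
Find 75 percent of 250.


Convert percentage to decimal:
75% = 0.75
Multiply:
250 x 0.75 = 187.5

187.5


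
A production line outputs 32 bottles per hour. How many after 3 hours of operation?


Production rate: 32 bottles per hour
Time: 3 hours
Total: 32 x 3 = 96 bottles

96 bottles


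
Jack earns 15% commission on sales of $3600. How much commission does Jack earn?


Convert rate to decimal:
15% = 0.15
Multiply by sales:
$3600 x 0.15 = $540

$540


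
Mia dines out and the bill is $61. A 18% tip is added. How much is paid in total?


Calculate the tip:
18% of $61 = $10.98
Add tip to meal cost:
$61 + $10.98 = $71.98

$71.98


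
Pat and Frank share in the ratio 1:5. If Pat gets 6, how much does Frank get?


Find the multiplier:
6 / 1 = 6
Apply to Frank's share:
5 x 6 = 30

30


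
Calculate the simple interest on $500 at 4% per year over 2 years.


Use the formula I = P x R x T / 100
P x R x T = 500 x 4 x 2 = 4000
I = 4000 / 100 = $40

$40


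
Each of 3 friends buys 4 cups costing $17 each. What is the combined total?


Cost per person:
4 x $17 = $68
Group total:
3 x $68 = $204

$204


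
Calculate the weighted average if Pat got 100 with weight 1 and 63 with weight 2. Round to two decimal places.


Weighted sum:
1 x 100 + 2 x 63 = 226
Total weight:
1 + 2 = 3
Weighted average:
226 / 3 = 75.3333... ≈ 75.33

75.33


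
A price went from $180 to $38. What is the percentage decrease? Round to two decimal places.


Find the absolute change:
|38 - 180| = 142
Divide by original and multiply by 100:
142 / 180 x 100 = 78.8888...% ≈ 78.89%

78.89%


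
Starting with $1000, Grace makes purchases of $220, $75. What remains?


Add up expenses:
$220 + $75 = $295
Subtract from budget:
$1000 - $295 = $705

$705


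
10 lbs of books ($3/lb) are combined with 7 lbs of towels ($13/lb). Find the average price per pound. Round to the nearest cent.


Cost of books:
10 x $3 = $30
Cost of towels:
7 x $13 = $91
Total cost: $30 + $91 = $121
Total weight: 17 lbs
Average: $121 / 17 = $7.1176... ≈ $7.12/lb

$7.12/lb


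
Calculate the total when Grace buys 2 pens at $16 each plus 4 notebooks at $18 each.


Cost of pens:
2 x $16 = $32
Cost of notebooks:
4 x $18 = $72
Add both:
$32 + $72 = $104

$104


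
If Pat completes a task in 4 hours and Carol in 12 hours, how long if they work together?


Pat's rate: 1/4 of the job per hour
Carol's rate: 1/12 of the job per hour
Combined rate: 1/4 + 1/12 = 1/3 per hour
Time = 1 / (1/3) = 3 hours

3 hours


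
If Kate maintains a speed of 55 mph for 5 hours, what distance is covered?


Use the formula: distance = speed x time
Speed = 55 mph, Time = 5 hours
55 x 5 = 275 miles

275 miles


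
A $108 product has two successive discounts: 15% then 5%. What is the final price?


First discount:
15% of $108 = $16.20
Price after first discount:
$108 - $16.20 = $91.80
Second discount:
5% of $91.80 = $4.59
Final price:
$91.80 - $4.59 = $87.21

$87.21


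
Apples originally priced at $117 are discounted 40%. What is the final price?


Calculate the discount amount:
40% of $117 = $46.80
Subtract from original:
$117 - $46.80 = $70.20

$70.20


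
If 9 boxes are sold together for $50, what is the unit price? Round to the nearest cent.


Total cost: $50
Number of items: 9
Unit price: $50 / 9 = $5.5555... ≈ $5.56

$5.56


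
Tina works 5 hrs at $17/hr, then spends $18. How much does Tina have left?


Calculate earnings:
5 x $17 = $85
Subtract spending:
$85 - $18 = $67

$67


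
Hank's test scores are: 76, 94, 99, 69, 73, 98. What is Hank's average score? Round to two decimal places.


Add the scores:
76 + 94 + 99 + 69 + 73 + 98 = 509
Divide by the number of tests:
509 / 6 = 84.8333... ≈ 84.83

84.83


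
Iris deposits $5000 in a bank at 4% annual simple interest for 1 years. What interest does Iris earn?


Use the formula I = P x R x T / 100
P x R x T = 5000 x 4 x 1 = 20000
I = 20000 / 100 = $200

$200


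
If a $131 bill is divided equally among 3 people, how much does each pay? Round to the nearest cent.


Total bill: $131
Number of people: 3
Each pays: $131 / 3 = $43.6666... ≈ $43.67

$43.67
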